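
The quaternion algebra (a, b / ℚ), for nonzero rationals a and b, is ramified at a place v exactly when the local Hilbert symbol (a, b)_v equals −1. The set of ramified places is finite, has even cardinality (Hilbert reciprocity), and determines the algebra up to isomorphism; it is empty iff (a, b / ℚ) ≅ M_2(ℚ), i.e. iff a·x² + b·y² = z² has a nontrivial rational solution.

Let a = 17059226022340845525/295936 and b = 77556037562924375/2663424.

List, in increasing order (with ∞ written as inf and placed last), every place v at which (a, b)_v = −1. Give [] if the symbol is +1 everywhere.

Mod squares: a ≡ 11481301, b ≡ 18791. Check v ∈ {∞, 2, 3, 5, 7, 13, 17, 19, 23, 43, 47}.
v=∞: 11481301 > 0 and 18791 > 0  ⇒  (a,b)_∞ = +1.
v=2: v_2(a)=-10, v_2(b)=-10; units ≡ 5, 7 (mod 8); ε·ε+αω+βω = 0·1+-10·0+-10·1 ≡ 0  ⇒  (a,b)_2 = +1.
v=17: a=17^-2·(≡14), b=17^-2·(≡11) mod 17; (14|17)=-1, (11|17)=-1; (−1)^{-2·-2·8}·(-1)^-2·(-1)^-2 = +1.
v=23: a=23^1·(≡12), b=23^1·(≡9) mod 23; (12|23)=+1, (9|23)=+1; (−1)^{1·1·11}·(+1)^1·(+1)^1 = -1.
v=43: a=43^1·(≡34), b=43^1·(≡5) mod 43; (34|43)=-1, (5|43)=-1; (−1)^{1·1·21}·(-1)^1·(-1)^1 = -1.
v=3: a=3^2·(≡1), b=3^-2·(≡2) mod 3; (1|3)=+1, (2|3)=-1; (−1)^{2·-2·1}·(+1)^-2·(-1)^2 = +1.
v=7: a=7^2·(≡3), b=7^2·(≡5) mod 7; (3|7)=-1, (5|7)=-1; (−1)^{2·2·3}·(-1)^2·(-1)^2 = +1.
v=47: a=47^3·(≡34), b=47^2·(≡20) mod 47; (34|47)=+1, (20|47)=-1; (−1)^{3·2·23}·(+1)^2·(-1)^3 = -1.
v=19: a=19^3·(≡14), b=19^3·(≡17) mod 19; (14|19)=-1, (17|19)=+1; (−1)^{3·3·9}·(-1)^3·(+1)^3 = +1.
v=5: a=5^2·(≡1), b=5^4·(≡1) mod 5; (1|5)=+1, (1|5)=+1; (−1)^{2·4·2}·(+1)^4·(+1)^2 = +1.
v=13: a=13^3·(≡10), b=13^2·(≡5) mod 13; (10|13)=+1, (5|13)=-1; (−1)^{3·2·6}·(+1)^2·(-1)^3 = -1.
|Ram(11481301, 18791)| = 4, even; anisotropic at {13, 23, 43, 47}.

[13, 23, 43, 47]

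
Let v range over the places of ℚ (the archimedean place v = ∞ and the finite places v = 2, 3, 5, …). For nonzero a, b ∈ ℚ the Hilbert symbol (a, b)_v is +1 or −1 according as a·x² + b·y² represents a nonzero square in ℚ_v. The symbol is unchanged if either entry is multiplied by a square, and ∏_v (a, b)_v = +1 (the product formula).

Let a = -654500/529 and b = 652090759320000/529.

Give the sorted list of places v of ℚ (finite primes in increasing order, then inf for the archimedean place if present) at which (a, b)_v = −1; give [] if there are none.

Mod squares: a ≡ -6545, b ≡ 138567. Check v ∈ {∞, 2, 3, 5, 7, 11, 13, 17, 19, 23}.
v=19: a=19^0·(≡15), b=19^1·(≡5) mod 19; (15|19)=-1, (5|19)=+1; (−1)^{0·1·9}·(-1)^1·(+1)^0 = -1.
v=5: a=5^3·(≡1), b=5^4·(≡3) mod 5; (1|5)=+1, (3|5)=-1; (−1)^{3·4·2}·(+1)^4·(-1)^3 = -1.
v=2: v_2(a)=2, v_2(b)=6; units ≡ 7, 7 (mod 8); ε·ε+αω+βω = 1·1+2·0+6·0 ≡ 1  ⇒  (a,b)_2 = -1.
v=13: a=13^0·(≡7), b=13^1·(≡10) mod 13; (7|13)=-1, (10|13)=+1; (−1)^{0·1·6}·(-1)^1·(+1)^0 = -1.
v=23: a=23^-2·(≡11), b=23^-2·(≡19) mod 23; (11|23)=-1, (19|23)=-1; (−1)^{-2·-2·11}·(-1)^-2·(-1)^-2 = +1.
v=11: a=11^1·(≡10), b=11^1·(≡10) mod 11; (10|11)=-1, (10|11)=-1; (−1)^{1·1·5}·(-1)^1·(-1)^1 = -1.
v=∞: -6545 < 0 and 138567 > 0  ⇒  (a,b)_∞ = +1.
v=7: a=7^1·(≡5), b=7^6·(≡1) mod 7; (5|7)=-1, (1|7)=+1; (−1)^{1·6·3}·(-1)^6·(+1)^1 = +1.
v=3: a=3^0·(≡1), b=3^1·(≡1) mod 3; (1|3)=+1, (1|3)=+1; (−1)^{0·1·1}·(+1)^1·(+1)^0 = +1.
v=17: a=17^1·(≡11), b=17^1·(≡15) mod 17; (11|17)=-1, (15|17)=+1; (−1)^{1·1·8}·(-1)^1·(+1)^1 = -1.
Ram(-6545, 138567) = {2, 5, 11, 13, 17, 19}; no ℚ_2-point on the conic.

[2, 5, 11, 13, 17, 19]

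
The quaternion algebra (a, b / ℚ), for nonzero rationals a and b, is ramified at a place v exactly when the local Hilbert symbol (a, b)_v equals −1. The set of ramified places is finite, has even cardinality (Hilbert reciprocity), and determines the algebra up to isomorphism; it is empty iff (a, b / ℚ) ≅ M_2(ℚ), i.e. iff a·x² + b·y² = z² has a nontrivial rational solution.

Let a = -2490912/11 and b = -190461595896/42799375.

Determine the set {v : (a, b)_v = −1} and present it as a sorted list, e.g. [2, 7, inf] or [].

[2, inf]

(a, b) ≡ (-22, -8866) mod (ℚ^×)²; places V = {2, 3, 5, 11, 13, 17, 23, 31, 47, ∞}.
(a,b)_23: α=0, u≡1; β=2, v≡8 (mod 23); (1|23)=+1, (8|23)=+1; sign (−1)^0·+1^2·+1^0 = +1.
(a,b)_17: α=0, u≡12; β=2, v≡15 (mod 17); (12|17)=-1, (15|17)=+1; sign (−1)^0·-1^2·+1^0 = +1.
(a,b)_13: α=0, u≡4; β=1, v≡7 (mod 13); (4|13)=+1, (7|13)=-1; sign (−1)^0·+1^1·-1^0 = +1.
(a,b)_31: α=2, u≡18; β=-1, v≡6 (mod 31); (18|31)=+1, (6|31)=-1; sign (−1)^0·+1^-1·-1^2 = +1.
(a,b)_5: α=0, u≡3; β=-4, v≡1 (mod 5); (3|5)=-1, (1|5)=+1; sign (−1)^0·-1^-4·+1^0 = +1.
(a,b)_3: α=4, u≡2; β=2, v≡2 (mod 3); (2|3)=-1, (2|3)=-1; sign (−1)^0·-1^2·-1^4 = +1.
(a,b)_47: α=0, u≡8; β=-2, v≡1 (mod 47); (8|47)=+1, (1|47)=+1; sign (−1)^0·+1^-2·+1^0 = +1.
(a,b)_∞: sgn(-22)=−, sgn(-8866)=−, so -1.
(a,b)_2: α=5, β=3; u≡5, v≡7 (mod 8); ε(u)ε(v)=0·1, αω(v)=5·0, βω(u)=3·1; sum ≡ 1  ⇒  -1.
(a,b)_11: α=-1, u≡5; β=3, v≡10 (mod 11); (5|11)=+1, (10|11)=-1; sign (−1)^1·+1^3·-1^-1 = +1.
|Ram(-22, -8866)| = 2, even; anisotropic at {2, ∞}.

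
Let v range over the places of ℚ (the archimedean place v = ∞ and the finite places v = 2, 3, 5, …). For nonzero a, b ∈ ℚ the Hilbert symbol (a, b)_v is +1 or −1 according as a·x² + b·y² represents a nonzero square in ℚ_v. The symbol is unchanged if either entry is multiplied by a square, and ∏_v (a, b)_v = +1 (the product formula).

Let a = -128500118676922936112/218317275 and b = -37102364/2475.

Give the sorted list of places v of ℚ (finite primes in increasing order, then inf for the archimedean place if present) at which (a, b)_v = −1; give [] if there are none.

[2, inf]

(a, b) ≡ (-3553, -46189) mod (ℚ^×)²; places V = {2, 3, 5, 11, 13, 17, 19, 47, ∞}.
(a,b)_3: α=-8, u≡2; β=-2, v≡2 (mod 3); (2|3)=-1, (2|3)=-1; sign (−1)^0·-1^-2·-1^-8 = +1.
(a,b)_13: α=2, u≡1; β=1, v≡1 (mod 13); (1|13)=+1, (1|13)=+1; sign (−1)^0·+1^1·+1^2 = +1.
(a,b)_17: α=5, u≡7; β=1, v≡7 (mod 17); (7|17)=-1, (7|17)=-1; sign (−1)^0·-1^1·-1^5 = +1.
(a,b)_47: α=4, u≡13; β=2, v≡4 (mod 47); (13|47)=-1, (4|47)=+1; sign (−1)^0·-1^2·+1^4 = +1.
(a,b)_∞: sgn(-3553)=−, sgn(-46189)=−, so -1.
(a,b)_11: α=-3, u≡10; β=-1, v≡4 (mod 11); (10|11)=-1, (4|11)=+1; sign (−1)^1·-1^-1·+1^-3 = +1.
(a,b)_19: α=3, u≡13; β=1, v≡9 (mod 19); (13|19)=-1, (9|19)=+1; sign (−1)^1·-1^1·+1^3 = +1.
(a,b)_5: α=-2, u≡3; β=-2, v≡4 (mod 5); (3|5)=-1, (4|5)=+1; sign (−1)^0·-1^-2·+1^-2 = +1.
(a,b)_2: α=4, β=2; u≡7, v≡3 (mod 8); ε(u)ε(v)=1·1, αω(v)=4·1, βω(u)=2·0; sum ≡ 1  ⇒  -1.
(-3553, -46189 / ℚ) ramifies at {2, ∞}: a division algebra.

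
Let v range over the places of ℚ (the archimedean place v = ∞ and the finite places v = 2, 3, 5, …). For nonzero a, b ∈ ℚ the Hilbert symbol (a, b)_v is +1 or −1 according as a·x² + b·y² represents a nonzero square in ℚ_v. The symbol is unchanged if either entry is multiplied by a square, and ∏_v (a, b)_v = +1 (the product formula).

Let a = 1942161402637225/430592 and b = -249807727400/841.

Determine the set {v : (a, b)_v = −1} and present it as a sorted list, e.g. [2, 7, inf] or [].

[2, 37]

(a, b) ≡ (233618, -6314) mod (ℚ^×)²; places V = {2, 5, 7, 11, 17, 29, 37, 41, ∞}.
(a,b)_5: α=2, u≡2; β=2, v≡4 (mod 5); (2|5)=-1, (4|5)=+1; sign (−1)^0·-1^2·+1^2 = +1.
(a,b)_37: α=3, u≡32; β=2, v≡22 (mod 37); (32|37)=-1, (22|37)=-1; sign (−1)^0·-1^2·-1^3 = -1.
(a,b)_2: α=-9, β=3; u≡1, v≡3 (mod 8); ε(u)ε(v)=0·1, αω(v)=-9·1, βω(u)=3·0; sum ≡ 1  ⇒  -1.
(a,b)_29: α=-2, u≡16; β=-2, v≡14 (mod 29); (16|29)=+1, (14|29)=-1; sign (−1)^0·+1^-2·-1^-2 = +1.
(a,b)_∞: sgn(233618)=+, sgn(-6314)=−, so +1.
(a,b)_11: α=1, u≡10; β=1, v≡5 (mod 11); (10|11)=-1, (5|11)=+1; sign (−1)^1·-1^1·+1^1 = +1.
(a,b)_7: α=1, u≡3; β=1, v≡2 (mod 7); (3|7)=-1, (2|7)=+1; sign (−1)^1·-1^1·+1^1 = +1.
(a,b)_41: α=3, u≡1; β=1, v≡40 (mod 41); (1|41)=+1, (40|41)=+1; sign (−1)^0·+1^1·+1^3 = +1.
(a,b)_17: α=2, u≡16; β=2, v≡3 (mod 17); (16|17)=+1, (3|17)=-1; sign (−1)^0·+1^2·-1^2 = +1.
(233618, -6314 / ℚ) ramifies at {2, 37}: a division algebra.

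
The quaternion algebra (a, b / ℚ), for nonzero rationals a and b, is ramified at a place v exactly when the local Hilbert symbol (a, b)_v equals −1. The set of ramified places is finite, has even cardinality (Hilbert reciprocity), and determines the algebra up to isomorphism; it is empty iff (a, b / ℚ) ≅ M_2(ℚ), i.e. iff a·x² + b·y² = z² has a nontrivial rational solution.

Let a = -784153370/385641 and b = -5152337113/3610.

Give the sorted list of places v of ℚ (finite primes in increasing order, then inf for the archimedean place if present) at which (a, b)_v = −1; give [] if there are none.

[2, 29, 31, inf]

(a, b) ≡ (-44330, -22330) mod (ℚ^×)²; places V = {2, 3, 5, 7, 11, 13, 19, 23, 29, 31, ∞}.
(a,b)_31: α=1, u≡17; β=2, v≡30 (mod 31); (17|31)=-1, (30|31)=-1; sign (−1)^0·-1^2·-1^1 = -1.
(a,b)_3: α=-6, u≡1; β=0, v≡2 (mod 3); (1|3)=+1, (2|3)=-1; sign (−1)^0·+1^0·-1^-6 = +1.
(a,b)_29: α=0, u≡11; β=1, v≡16 (mod 29); (11|29)=-1, (16|29)=+1; sign (−1)^0·-1^1·+1^0 = -1.
(a,b)_19: α=2, u≡7; β=-2, v≡18 (mod 19); (7|19)=+1, (18|19)=-1; sign (−1)^0·+1^-2·-1^2 = +1.
(a,b)_11: α=1, u≡6; β=1, v≡3 (mod 11); (6|11)=-1, (3|11)=+1; sign (−1)^1·-1^1·+1^1 = +1.
(a,b)_∞: sgn(-44330)=−, sgn(-22330)=−, so -1.
(a,b)_13: α=1, u≡9; β=0, v≡10 (mod 13); (9|13)=+1, (10|13)=+1; sign (−1)^0·+1^0·+1^1 = +1.
(a,b)_7: α=2, u≡1; β=5, v≡4 (mod 7); (1|7)=+1, (4|7)=+1; sign (−1)^0·+1^5·+1^2 = +1.
(a,b)_23: α=-2, u≡19; β=0, v≡2 (mod 23); (19|23)=-1, (2|23)=+1; sign (−1)^0·-1^0·+1^-2 = +1.
(a,b)_5: α=1, u≡1; β=-1, v≡1 (mod 5); (1|5)=+1, (1|5)=+1; sign (−1)^0·+1^-1·+1^1 = +1.
(a,b)_2: α=1, β=-1; u≡3, v≡3 (mod 8); ε(u)ε(v)=1·1, αω(v)=1·1, βω(u)=-1·1; sum ≡ 1  ⇒  -1.
|Ram(-44330, -22330)| = 4, even; anisotropic at {2, 29, 31, ∞}.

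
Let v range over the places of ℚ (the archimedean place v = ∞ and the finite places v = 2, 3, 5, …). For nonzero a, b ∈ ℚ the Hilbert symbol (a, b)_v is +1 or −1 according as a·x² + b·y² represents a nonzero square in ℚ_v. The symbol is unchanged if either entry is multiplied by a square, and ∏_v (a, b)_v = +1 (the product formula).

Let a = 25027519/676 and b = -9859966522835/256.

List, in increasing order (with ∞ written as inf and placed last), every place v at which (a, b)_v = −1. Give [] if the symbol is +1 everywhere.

Mod squares: a ≡ 391, b ≡ -154040315. Check v ∈ {∞, 2, 5, 11, 13, 17, 19, 23, 29}.
v=11: a=11^2·(≡10), b=11^3·(≡2) mod 11; (10|11)=-1, (2|11)=-1; (−1)^{2·3·5}·(-1)^3·(-1)^2 = -1.
v=2: v_2(a)=-2, v_2(b)=-8; units ≡ 7, 5 (mod 8); ε·ε+αω+βω = 1·0+-2·1+-8·0 ≡ 0  ⇒  (a,b)_2 = +1.
v=13: a=13^-2·(≡9), b=13^1·(≡5) mod 13; (9|13)=+1, (5|13)=-1; (−1)^{-2·1·6}·(+1)^1·(-1)^-2 = +1.
v=5: a=5^0·(≡4), b=5^1·(≡3) mod 5; (4|5)=+1, (3|5)=-1; (−1)^{0·1·2}·(+1)^1·(-1)^0 = +1.
v=17: a=17^1·(≡11), b=17^1·(≡2) mod 17; (11|17)=-1, (2|17)=+1; (−1)^{1·1·8}·(-1)^1·(+1)^1 = -1.
v=∞: 391 > 0 and -154040315 < 0  ⇒  (a,b)_∞ = +1.
v=23: a=23^3·(≡19), b=23^3·(≡22) mod 23; (19|23)=-1, (22|23)=-1; (−1)^{3·3·11}·(-1)^3·(-1)^3 = -1.
v=19: a=19^0·(≡17), b=19^1·(≡2) mod 19; (17|19)=+1, (2|19)=-1; (−1)^{0·1·9}·(+1)^1·(-1)^0 = +1.
v=29: a=29^0·(≡19), b=29^1·(≡27) mod 29; (19|29)=-1, (27|29)=-1; (−1)^{0·1·14}·(-1)^1·(-1)^0 = -1.
Ram(391, -154040315) = {11, 17, 23, 29}; no ℚ_11-point on the conic.

[11, 17, 23, 29]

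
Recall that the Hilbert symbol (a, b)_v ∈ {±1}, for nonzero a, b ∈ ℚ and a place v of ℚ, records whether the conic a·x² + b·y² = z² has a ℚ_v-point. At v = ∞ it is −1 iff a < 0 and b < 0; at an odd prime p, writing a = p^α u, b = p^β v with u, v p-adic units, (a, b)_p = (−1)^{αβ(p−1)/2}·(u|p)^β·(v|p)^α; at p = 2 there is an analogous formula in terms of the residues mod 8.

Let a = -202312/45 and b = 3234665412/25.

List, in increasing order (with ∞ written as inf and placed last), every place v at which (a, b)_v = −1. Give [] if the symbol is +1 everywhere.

[5, 11]

Mod squares: a ≡ -2090, b ≡ 17. Check v ∈ {∞, 2, 3, 5, 11, 17, 19}.
v=3: a=3^-2·(≡1), b=3^2·(≡2) mod 3; (1|3)=+1, (2|3)=-1; (−1)^{-2·2·1}·(+1)^2·(-1)^-2 = +1.
v=19: a=19^1·(≡7), b=19^2·(≡1) mod 19; (7|19)=+1, (1|19)=+1; (−1)^{1·2·9}·(+1)^2·(+1)^1 = +1.
v=17: a=17^0·(≡2), b=17^1·(≡4) mod 17; (2|17)=+1, (4|17)=+1; (−1)^{0·1·8}·(+1)^1·(+1)^0 = +1.
v=11: a=11^3·(≡2), b=11^4·(≡10) mod 11; (2|11)=-1, (10|11)=-1; (−1)^{3·4·5}·(-1)^4·(-1)^3 = -1.
v=2: v_2(a)=3, v_2(b)=2; units ≡ 3, 1 (mod 8); ε·ε+αω+βω = 1·0+3·0+2·1 ≡ 0  ⇒  (a,b)_2 = +1.
v=∞: -2090 < 0 and 17 > 0  ⇒  (a,b)_∞ = +1.
v=5: a=5^-1·(≡2), b=5^-2·(≡2) mod 5; (2|5)=-1, (2|5)=-1; (−1)^{-1·-2·2}·(-1)^-2·(-1)^-1 = -1.
|Ram(-2090, 17)| = 2, even; anisotropic at {5, 11}.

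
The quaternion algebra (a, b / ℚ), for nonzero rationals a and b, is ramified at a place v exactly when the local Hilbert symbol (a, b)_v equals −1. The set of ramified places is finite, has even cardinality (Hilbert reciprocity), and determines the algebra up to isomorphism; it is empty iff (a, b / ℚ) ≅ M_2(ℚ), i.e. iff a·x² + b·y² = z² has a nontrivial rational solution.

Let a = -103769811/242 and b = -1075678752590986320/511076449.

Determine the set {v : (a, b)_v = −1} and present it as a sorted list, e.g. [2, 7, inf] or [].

Mod squares: a ≡ -38, b ≡ -205. Check v ∈ {∞, 2, 3, 5, 7, 11, 13, 19, 37, 41, 47}.
v=3: a=3^2·(≡1), b=3^8·(≡2) mod 3; (1|3)=+1, (2|3)=-1; (−1)^{2·8·1}·(+1)^8·(-1)^2 = +1.
v=11: a=11^-2·(≡10), b=11^0·(≡1) mod 11; (10|11)=-1, (1|11)=+1; (−1)^{-2·0·5}·(-1)^0·(+1)^-2 = +1.
v=41: a=41^2·(≡27), b=41^5·(≡20) mod 41; (27|41)=-1, (20|41)=+1; (−1)^{2·5·20}·(-1)^5·(+1)^2 = -1.
v=∞: -38 < 0 and -205 < 0  ⇒  (a,b)_∞ = -1.
v=5: a=5^0·(≡2), b=5^1·(≡4) mod 5; (2|5)=-1, (4|5)=+1; (−1)^{0·1·2}·(-1)^1·(+1)^0 = -1.
v=47: a=47^0·(≡18), b=47^-2·(≡13) mod 47; (18|47)=+1, (13|47)=-1; (−1)^{0·-2·23}·(+1)^-2·(-1)^0 = +1.
v=19: a=19^3·(≡1), b=19^2·(≡16) mod 19; (1|19)=+1, (16|19)=+1; (−1)^{3·2·9}·(+1)^2·(+1)^3 = +1.
v=2: v_2(a)=-1, v_2(b)=4; units ≡ 5, 3 (mod 8); ε·ε+αω+βω = 0·1+-1·1+4·1 ≡ 1  ⇒  (a,b)_2 = -1.
v=13: a=13^0·(≡3), b=13^-2·(≡9) mod 13; (3|13)=+1, (9|13)=+1; (−1)^{0·-2·6}·(+1)^-2·(+1)^0 = +1.
v=7: a=7^0·(≡4), b=7^2·(≡5) mod 7; (4|7)=+1, (5|7)=-1; (−1)^{0·2·3}·(+1)^2·(-1)^0 = +1.
v=37: a=37^0·(≡25), b=37^-2·(≡8) mod 37; (25|37)=+1, (8|37)=-1; (−1)^{0·-2·18}·(+1)^-2·(-1)^0 = +1.
(-38, -205 / ℚ) ramifies at {2, 5, 41, ∞}: a division algebra.

[2, 5, 41, inf]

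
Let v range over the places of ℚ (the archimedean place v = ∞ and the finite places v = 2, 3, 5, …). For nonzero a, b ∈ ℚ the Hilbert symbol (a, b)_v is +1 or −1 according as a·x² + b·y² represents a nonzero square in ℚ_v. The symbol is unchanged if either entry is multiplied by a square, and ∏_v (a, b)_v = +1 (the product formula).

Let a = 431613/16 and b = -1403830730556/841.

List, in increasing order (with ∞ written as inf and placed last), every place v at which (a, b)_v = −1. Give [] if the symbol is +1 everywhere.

[7, 13, 41, 43]

Mod squares: a ≡ 47957, b ≡ -17652919. Check v ∈ {∞, 2, 3, 7, 13, 17, 19, 29, 31, 41, 43, 47}.
v=31: a=31^1·(≡8), b=31^1·(≡24) mod 31; (8|31)=+1, (24|31)=-1; (−1)^{1·1·15}·(+1)^1·(-1)^1 = +1.
v=29: a=29^0·(≡4), b=29^-2·(≡27) mod 29; (4|29)=+1, (27|29)=-1; (−1)^{0·-2·14}·(+1)^-2·(-1)^0 = +1.
v=47: a=47^0·(≡36), b=47^2·(≡26) mod 47; (36|47)=+1, (26|47)=-1; (−1)^{0·2·23}·(+1)^2·(-1)^0 = +1.
v=17: a=17^1·(≡9), b=17^1·(≡16) mod 17; (9|17)=+1, (16|17)=+1; (−1)^{1·1·8}·(+1)^1·(+1)^1 = +1.
v=41: a=41^0·(≡26), b=41^1·(≡2) mod 41; (26|41)=-1, (2|41)=+1; (−1)^{0·1·20}·(-1)^1·(+1)^0 = -1.
v=13: a=13^1·(≡4), b=13^0·(≡5) mod 13; (4|13)=+1, (5|13)=-1; (−1)^{1·0·6}·(+1)^0·(-1)^1 = -1.
v=7: a=7^1·(≡5), b=7^0·(≡5) mod 7; (5|7)=-1, (5|7)=-1; (−1)^{1·0·3}·(-1)^0·(-1)^1 = -1.
v=∞: 47957 > 0 and -17652919 < 0  ⇒  (a,b)_∞ = +1.
v=19: a=19^0·(≡16), b=19^1·(≡2) mod 19; (16|19)=+1, (2|19)=-1; (−1)^{0·1·9}·(+1)^1·(-1)^0 = +1.
v=43: a=43^0·(≡39), b=43^1·(≡13) mod 43; (39|43)=-1, (13|43)=+1; (−1)^{0·1·21}·(-1)^1·(+1)^0 = -1.
v=2: v_2(a)=-4, v_2(b)=2; units ≡ 5, 1 (mod 8); ε·ε+αω+βω = 0·0+-4·0+2·1 ≡ 0  ⇒  (a,b)_2 = +1.
v=3: a=3^2·(≡2), b=3^2·(≡2) mod 3; (2|3)=-1, (2|3)=-1; (−1)^{2·2·1}·(-1)^2·(-1)^2 = +1.
Ram(47957, -17652919) = {7, 13, 41, 43}; no ℚ_7-point on the conic.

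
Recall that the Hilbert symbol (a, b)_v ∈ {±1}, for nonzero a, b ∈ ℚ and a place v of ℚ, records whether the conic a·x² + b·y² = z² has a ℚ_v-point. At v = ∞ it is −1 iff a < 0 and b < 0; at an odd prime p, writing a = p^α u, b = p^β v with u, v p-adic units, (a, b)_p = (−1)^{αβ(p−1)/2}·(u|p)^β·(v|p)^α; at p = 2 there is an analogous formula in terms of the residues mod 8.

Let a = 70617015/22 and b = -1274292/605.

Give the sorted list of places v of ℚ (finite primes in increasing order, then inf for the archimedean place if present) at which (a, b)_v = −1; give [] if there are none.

[3, 5, 7, 23]

Mod squares: a ≡ 53130, b ≡ -2185. Check v ∈ {∞, 2, 3, 5, 7, 11, 19, 23}.
v=11: a=11^-1·(≡9), b=11^-2·(≡5) mod 11; (9|11)=+1, (5|11)=+1; (−1)^{-1·-2·5}·(+1)^-2·(+1)^-1 = +1.
v=7: a=7^1·(≡4), b=7^0·(≡3) mod 7; (4|7)=+1, (3|7)=-1; (−1)^{1·0·3}·(+1)^0·(-1)^1 = -1.
v=23: a=23^1·(≡11), b=23^1·(≡7) mod 23; (11|23)=-1, (7|23)=-1; (−1)^{1·1·11}·(-1)^1·(-1)^1 = -1.
v=3: a=3^5·(≡1), b=3^6·(≡2) mod 3; (1|3)=+1, (2|3)=-1; (−1)^{5·6·1}·(+1)^6·(-1)^5 = -1.
v=2: v_2(a)=-1, v_2(b)=2; units ≡ 5, 7 (mod 8); ε·ε+αω+βω = 0·1+-1·0+2·1 ≡ 0  ⇒  (a,b)_2 = +1.
v=∞: 53130 > 0 and -2185 < 0  ⇒  (a,b)_∞ = +1.
v=5: a=5^1·(≡4), b=5^-1·(≡3) mod 5; (4|5)=+1, (3|5)=-1; (−1)^{1·-1·2}·(+1)^-1·(-1)^1 = -1.
v=19: a=19^2·(≡16), b=19^1·(≡12) mod 19; (16|19)=+1, (12|19)=-1; (−1)^{2·1·9}·(+1)^1·(-1)^2 = +1.
|Ram(53130, -2185)| = 4, even; anisotropic at {3, 5, 7, 23}.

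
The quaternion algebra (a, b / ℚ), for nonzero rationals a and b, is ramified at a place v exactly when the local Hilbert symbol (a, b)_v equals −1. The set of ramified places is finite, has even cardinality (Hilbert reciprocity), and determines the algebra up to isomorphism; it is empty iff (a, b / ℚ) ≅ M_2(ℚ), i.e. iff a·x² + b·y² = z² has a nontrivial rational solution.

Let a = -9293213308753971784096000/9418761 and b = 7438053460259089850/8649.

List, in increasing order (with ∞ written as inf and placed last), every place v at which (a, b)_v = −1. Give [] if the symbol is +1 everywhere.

(a, b) ≡ (-10465, 266) mod (ℚ^×)²; places V = {2, 3, 5, 7, 11, 13, 17, 19, 23, 29, 31, ∞}.
(a,b)_11: α=-2, u≡6; β=0, v≡2 (mod 11); (6|11)=-1, (2|11)=-1; sign (−1)^0·-1^0·-1^-2 = +1.
(a,b)_23: α=3, u≡21; β=2, v≡16 (mod 23); (21|23)=-1, (16|23)=+1; sign (−1)^0·-1^2·+1^3 = +1.
(a,b)_2: α=8, β=1; u≡7, v≡5 (mod 8); ε(u)ε(v)=1·0, αω(v)=8·1, βω(u)=1·0; sum ≡ 0  ⇒  +1.
(a,b)_∞: sgn(-10465)=−, sgn(266)=+, so +1.
(a,b)_31: α=-2, u≡24; β=-2, v≡1 (mod 31); (24|31)=-1, (1|31)=+1; sign (−1)^0·-1^-2·+1^-2 = +1.
(a,b)_29: α=2, u≡23; β=4, v≡16 (mod 29); (23|29)=+1, (16|29)=+1; sign (−1)^0·+1^4·+1^2 = +1.
(a,b)_19: α=4, u≡5; β=3, v≡13 (mod 19); (5|19)=+1, (13|19)=-1; sign (−1)^0·+1^3·-1^4 = +1.
(a,b)_13: α=3, u≡3; β=2, v≡6 (mod 13); (3|13)=+1, (6|13)=-1; sign (−1)^0·+1^2·-1^3 = -1.
(a,b)_17: α=2, u≡6; β=0, v≡14 (mod 17); (6|17)=-1, (14|17)=-1; sign (−1)^0·-1^0·-1^2 = +1.
(a,b)_3: α=-4, u≡2; β=-2, v≡2 (mod 3); (2|3)=-1, (2|3)=-1; sign (−1)^0·-1^-2·-1^-4 = +1.
(a,b)_7: α=3, u≡6; β=3, v≡6 (mod 7); (6|7)=-1, (6|7)=-1; sign (−1)^1·-1^3·-1^3 = -1.
(a,b)_5: α=3, u≡2; β=2, v≡1 (mod 5); (2|5)=-1, (1|5)=+1; sign (−1)^0·-1^2·+1^3 = +1.
|Ram(-10465, 266)| = 2, even; anisotropic at {7, 13}.

[7, 13]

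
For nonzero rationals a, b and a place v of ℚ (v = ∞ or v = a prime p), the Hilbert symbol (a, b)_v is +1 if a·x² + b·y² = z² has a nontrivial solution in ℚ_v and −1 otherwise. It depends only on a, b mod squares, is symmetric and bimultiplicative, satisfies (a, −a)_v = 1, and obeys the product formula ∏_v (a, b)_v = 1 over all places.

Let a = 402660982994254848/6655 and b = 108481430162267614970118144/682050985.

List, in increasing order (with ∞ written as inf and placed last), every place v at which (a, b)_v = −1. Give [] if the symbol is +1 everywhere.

[11, 23, 31, 41]

(a, b) ≡ (2811985, 342307735) mod (ℚ^×)²; places V = {2, 3, 5, 7, 11, 23, 29, 31, 41, 43, ∞}.
(a,b)_11: α=-3, u≡10; β=-7, v≡8 (mod 11); (10|11)=-1, (8|11)=-1; sign (−1)^1·-1^-7·-1^-3 = -1.
(a,b)_∞: sgn(2811985)=+, sgn(342307735)=+, so +1.
(a,b)_41: α=3, u≡40; β=4, v≡11 (mod 41); (40|41)=+1, (11|41)=-1; sign (−1)^0·+1^4·-1^3 = -1.
(a,b)_31: α=2, u≡17; β=3, v≡5 (mod 31); (17|31)=-1, (5|31)=+1; sign (−1)^0·-1^3·+1^2 = -1.
(a,b)_7: α=0, u≡2; β=-1, v≡2 (mod 7); (2|7)=+1, (2|7)=+1; sign (−1)^0·+1^-1·+1^0 = +1.
(a,b)_3: α=2, u≡1; β=4, v≡1 (mod 3); (1|3)=+1, (1|3)=+1; sign (−1)^0·+1^4·+1^2 = +1.
(a,b)_43: α=1, u≡40; β=1, v≡2 (mod 43); (40|43)=+1, (2|43)=-1; sign (−1)^1·+1^1·-1^1 = +1.
(a,b)_5: α=-1, u≡3; β=-1, v≡2 (mod 5); (3|5)=-1, (2|5)=-1; sign (−1)^0·-1^-1·-1^-1 = +1.
(a,b)_23: α=2, u≡17; β=3, v≡1 (mod 23); (17|23)=-1, (1|23)=+1; sign (−1)^0·-1^3·+1^2 = -1.
(a,b)_29: α=1, u≡15; β=1, v≡26 (mod 29); (15|29)=-1, (26|29)=-1; sign (−1)^0·-1^1·-1^1 = +1.
(a,b)_2: α=10, β=20; u≡1, v≡7 (mod 8); ε(u)ε(v)=0·1, αω(v)=10·0, βω(u)=20·0; sum ≡ 0  ⇒  +1.
Ram(2811985, 342307735) = {11, 23, 31, 41}; no ℚ_11-point on the conic.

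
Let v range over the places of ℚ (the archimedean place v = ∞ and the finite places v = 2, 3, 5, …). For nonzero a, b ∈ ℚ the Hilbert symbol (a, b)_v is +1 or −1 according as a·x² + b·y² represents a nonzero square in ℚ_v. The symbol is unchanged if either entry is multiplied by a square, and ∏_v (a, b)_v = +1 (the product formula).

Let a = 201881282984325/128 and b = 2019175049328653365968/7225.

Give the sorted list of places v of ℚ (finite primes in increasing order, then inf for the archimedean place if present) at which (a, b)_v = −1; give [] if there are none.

[2, 3, 7, 23, 47, 53]

(a, b) ≡ (90262074, 2249373) mod (ℚ^×)²; places V = {2, 3, 5, 7, 13, 17, 23, 41, 43, 47, 53, ∞}.
(a,b)_2: α=-7, β=4; u≡5, v≡5 (mod 8); ε(u)ε(v)=0·0, αω(v)=-7·1, βω(u)=4·1; sum ≡ 1  ⇒  -1.
(a,b)_13: α=0, u≡2; β=4, v≡12 (mod 13); (2|13)=-1, (12|13)=+1; sign (−1)^0·-1^4·+1^0 = +1.
(a,b)_∞: sgn(90262074)=+, sgn(2249373)=+, so +1.
(a,b)_17: α=0, u≡8; β=-2, v≡8 (mod 17); (8|17)=+1, (8|17)=+1; sign (−1)^0·+1^-2·+1^0 = +1.
(a,b)_53: α=1, u≡28; β=1, v≡51 (mod 53); (28|53)=+1, (51|53)=-1; sign (−1)^0·+1^1·-1^1 = -1.
(a,b)_7: α=1, u≡2; β=1, v≡2 (mod 7); (2|7)=+1, (2|7)=+1; sign (−1)^1·+1^1·+1^1 = -1.
(a,b)_3: α=5, u≡1; β=1, v≡1 (mod 3); (1|3)=+1, (1|3)=+1; sign (−1)^1·+1^1·+1^5 = -1.
(a,b)_23: α=1, u≡21; β=2, v≡14 (mod 23); (21|23)=-1, (14|23)=-1; sign (−1)^0·-1^2·-1^1 = -1.
(a,b)_41: α=1, u≡12; β=2, v≡40 (mod 41); (12|41)=-1, (40|41)=+1; sign (−1)^0·-1^2·+1^1 = +1.
(a,b)_5: α=2, u≡1; β=-2, v≡2 (mod 5); (1|5)=+1, (2|5)=-1; sign (−1)^0·+1^-2·-1^2 = +1.
(a,b)_43: α=1, u≡29; β=1, v≡15 (mod 43); (29|43)=-1, (15|43)=+1; sign (−1)^1·-1^1·+1^1 = +1.
(a,b)_47: α=2, u≡35; β=3, v≡45 (mod 47); (35|47)=-1, (45|47)=-1; sign (−1)^0·-1^3·-1^2 = -1.
|Ram(90262074, 2249373)| = 6, even; anisotropic at {2, 3, 7, 23, 47, 53}.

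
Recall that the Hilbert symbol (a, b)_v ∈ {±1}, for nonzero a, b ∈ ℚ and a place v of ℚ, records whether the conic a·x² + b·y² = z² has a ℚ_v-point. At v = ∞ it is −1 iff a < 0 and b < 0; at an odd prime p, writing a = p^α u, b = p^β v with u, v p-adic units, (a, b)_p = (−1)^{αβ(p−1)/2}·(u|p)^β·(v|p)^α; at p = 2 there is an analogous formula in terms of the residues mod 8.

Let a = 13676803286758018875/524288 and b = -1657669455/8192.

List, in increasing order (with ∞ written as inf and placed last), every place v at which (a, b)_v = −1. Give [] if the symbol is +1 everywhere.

[2, 23]

(a, b) ≡ (390, -2990) mod (ℚ^×)²; places V = {2, 3, 5, 13, 23, ∞}.
(a,b)_∞: sgn(390)=+, sgn(-2990)=−, so +1.
(a,b)_23: α=2, u≡5; β=1, v≡2 (mod 23); (5|23)=-1, (2|23)=+1; sign (−1)^0·-1^1·+1^2 = -1.
(a,b)_13: α=3, u≡1; β=3, v≡9 (mod 13); (1|13)=+1, (9|13)=+1; sign (−1)^0·+1^3·+1^3 = +1.
(a,b)_5: α=3, u≡2; β=1, v≡2 (mod 5); (2|5)=-1, (2|5)=-1; sign (−1)^0·-1^1·-1^3 = +1.
(a,b)_2: α=-19, β=-13; u≡3, v≡1 (mod 8); ε(u)ε(v)=1·0, αω(v)=-19·0, βω(u)=-13·1; sum ≡ 1  ⇒  -1.
(a,b)_3: α=23, u≡1; β=8, v≡1 (mod 3); (1|3)=+1, (1|3)=+1; sign (−1)^0·+1^8·+1^23 = +1.
Ram(390, -2990) = {2, 23}; no ℚ_2-point on the conic.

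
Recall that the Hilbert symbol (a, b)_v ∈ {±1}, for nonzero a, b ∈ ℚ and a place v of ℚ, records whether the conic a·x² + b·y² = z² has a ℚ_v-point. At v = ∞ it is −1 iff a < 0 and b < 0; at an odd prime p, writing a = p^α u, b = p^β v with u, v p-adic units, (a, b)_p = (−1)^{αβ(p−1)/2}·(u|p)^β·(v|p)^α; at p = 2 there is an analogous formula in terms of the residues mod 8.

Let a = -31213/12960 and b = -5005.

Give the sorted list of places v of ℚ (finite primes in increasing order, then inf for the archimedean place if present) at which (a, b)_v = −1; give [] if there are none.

(a, b) ≡ (-130, -5005) mod (ℚ^×)²; places V = {2, 3, 5, 7, 11, 13, ∞}.
(a,b)_2: α=-5, β=0; u≡7, v≡3 (mod 8); ε(u)ε(v)=1·1, αω(v)=-5·1, βω(u)=0·0; sum ≡ 0  ⇒  +1.
(a,b)_11: α=0, u≡8; β=1, v≡7 (mod 11); (8|11)=-1, (7|11)=-1; sign (−1)^0·-1^1·-1^0 = -1.
(a,b)_∞: sgn(-130)=−, sgn(-5005)=−, so -1.
(a,b)_3: α=-4, u≡2; β=0, v≡2 (mod 3); (2|3)=-1, (2|3)=-1; sign (−1)^0·-1^0·-1^-4 = +1.
(a,b)_13: α=1, u≡9; β=1, v≡5 (mod 13); (9|13)=+1, (5|13)=-1; sign (−1)^0·+1^1·-1^1 = -1.
(a,b)_5: α=-1, u≡1; β=1, v≡4 (mod 5); (1|5)=+1, (4|5)=+1; sign (−1)^0·+1^1·+1^-1 = +1.
(a,b)_7: α=4, u≡5; β=1, v≡6 (mod 7); (5|7)=-1, (6|7)=-1; sign (−1)^0·-1^1·-1^4 = -1.
|Ram(-130, -5005)| = 4, even; anisotropic at {7, 11, 13, ∞}.

[7, 11, 13, inf]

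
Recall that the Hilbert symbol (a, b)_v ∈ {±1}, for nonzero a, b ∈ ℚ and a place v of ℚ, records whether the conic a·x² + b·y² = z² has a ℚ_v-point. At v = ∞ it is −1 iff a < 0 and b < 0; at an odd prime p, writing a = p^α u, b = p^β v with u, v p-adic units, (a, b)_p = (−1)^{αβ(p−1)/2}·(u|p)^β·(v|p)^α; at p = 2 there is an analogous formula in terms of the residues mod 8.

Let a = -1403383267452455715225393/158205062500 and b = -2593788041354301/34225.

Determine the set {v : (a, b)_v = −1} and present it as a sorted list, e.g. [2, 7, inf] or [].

[2, 19, 47, inf]

(a, b) ≡ (-304513, -589) mod (ℚ^×)²; places V = {2, 3, 5, 11, 19, 31, 37, 41, 43, 47, ∞}.
(a,b)_11: α=7, u≡5; β=4, v≡9 (mod 11); (5|11)=+1, (9|11)=+1; sign (−1)^0·+1^4·+1^7 = +1.
(a,b)_37: α=-2, u≡16; β=-2, v≡16 (mod 37); (16|37)=+1, (16|37)=+1; sign (−1)^0·+1^-2·+1^-2 = +1.
(a,b)_31: α=3, u≡16; β=1, v≡26 (mod 31); (16|31)=+1, (26|31)=-1; sign (−1)^1·+1^1·-1^3 = +1.
(a,b)_2: α=-2, β=0; u≡7, v≡3 (mod 8); ε(u)ε(v)=1·1, αω(v)=-2·1, βω(u)=0·0; sum ≡ 1  ⇒  -1.
(a,b)_∞: sgn(-304513)=−, sgn(-589)=−, so -1.
(a,b)_19: α=1, u≡17; β=1, v≡9 (mod 19); (17|19)=+1, (9|19)=+1; sign (−1)^1·+1^1·+1^1 = -1.
(a,b)_47: α=3, u≡7; β=2, v≡39 (mod 47); (7|47)=+1, (39|47)=-1; sign (−1)^0·+1^2·-1^3 = -1.
(a,b)_41: α=2, u≡29; β=2, v≡30 (mod 41); (29|41)=-1, (30|41)=-1; sign (−1)^0·-1^2·-1^2 = +1.
(a,b)_43: α=-2, u≡14; β=0, v≡9 (mod 43); (14|43)=+1, (9|43)=+1; sign (−1)^0·+1^0·+1^-2 = +1.
(a,b)_5: α=-6, u≡3; β=-2, v≡1 (mod 5); (3|5)=-1, (1|5)=+1; sign (−1)^0·-1^-2·+1^-6 = +1.
(a,b)_3: α=6, u≡2; β=4, v≡2 (mod 3); (2|3)=-1, (2|3)=-1; sign (−1)^0·-1^4·-1^6 = +1.
|Ram(-304513, -589)| = 4, even; anisotropic at {2, 19, 47, ∞}.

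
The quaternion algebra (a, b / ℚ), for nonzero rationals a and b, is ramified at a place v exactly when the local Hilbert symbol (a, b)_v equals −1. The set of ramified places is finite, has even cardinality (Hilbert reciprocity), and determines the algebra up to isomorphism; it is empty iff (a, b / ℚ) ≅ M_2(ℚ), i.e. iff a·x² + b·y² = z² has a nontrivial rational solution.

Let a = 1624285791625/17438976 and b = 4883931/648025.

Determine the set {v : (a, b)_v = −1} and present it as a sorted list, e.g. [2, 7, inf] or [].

[19, 23]

(a, b) ≡ (2185, 19) mod (ℚ^×)²; places V = {2, 3, 5, 7, 13, 19, 23, 29, 41, ∞}.
(a,b)_∞: sgn(2185)=+, sgn(19)=+, so +1.
(a,b)_13: α=0, u≡9; β=4, v≡2 (mod 13); (9|13)=+1, (2|13)=-1; sign (−1)^0·+1^4·-1^0 = +1.
(a,b)_7: α=2, u≡1; β=-2, v≡5 (mod 7); (1|7)=+1, (5|7)=-1; sign (−1)^0·+1^-2·-1^2 = +1.
(a,b)_2: α=-8, β=0; u≡1, v≡3 (mod 8); ε(u)ε(v)=0·1, αω(v)=-8·1, βω(u)=0·0; sum ≡ 0  ⇒  +1.
(a,b)_23: α=1, u≡3; β=-2, v≡7 (mod 23); (3|23)=+1, (7|23)=-1; sign (−1)^0·+1^-2·-1^1 = -1.
(a,b)_41: α=2, u≡27; β=0, v≡19 (mod 41); (27|41)=-1, (19|41)=-1; sign (−1)^0·-1^0·-1^2 = +1.
(a,b)_3: α=-4, u≡1; β=2, v≡1 (mod 3); (1|3)=+1, (1|3)=+1; sign (−1)^0·+1^2·+1^-4 = +1.
(a,b)_5: α=3, u≡3; β=-2, v≡1 (mod 5); (3|5)=-1, (1|5)=+1; sign (−1)^0·-1^-2·+1^3 = +1.
(a,b)_29: α=-2, u≡18; β=0, v≡18 (mod 29); (18|29)=-1, (18|29)=-1; sign (−1)^0·-1^0·-1^-2 = +1.
(a,b)_19: α=3, u≡11; β=1, v≡5 (mod 19); (11|19)=+1, (5|19)=+1; sign (−1)^1·+1^1·+1^3 = -1.
Ram(2185, 19) = {19, 23}; no ℚ_19-point on the conic.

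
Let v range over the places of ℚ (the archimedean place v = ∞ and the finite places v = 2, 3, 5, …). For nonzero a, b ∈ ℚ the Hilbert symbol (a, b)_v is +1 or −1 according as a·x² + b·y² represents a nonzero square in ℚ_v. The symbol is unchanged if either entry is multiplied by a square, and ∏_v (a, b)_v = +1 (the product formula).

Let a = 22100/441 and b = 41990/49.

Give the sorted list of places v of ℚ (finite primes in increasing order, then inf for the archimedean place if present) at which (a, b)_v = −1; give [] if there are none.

Mod squares: a ≡ 221, b ≡ 41990. Check v ∈ {∞, 2, 3, 5, 7, 13, 17, 19}.
v=2: v_2(a)=2, v_2(b)=1; units ≡ 5, 3 (mod 8); ε·ε+αω+βω = 0·1+2·1+1·1 ≡ 1  ⇒  (a,b)_2 = -1.
v=3: a=3^-2·(≡2), b=3^0·(≡2) mod 3; (2|3)=-1, (2|3)=-1; (−1)^{-2·0·1}·(-1)^0·(-1)^-2 = +1.
v=13: a=13^1·(≡3), b=13^1·(≡11) mod 13; (3|13)=+1, (11|13)=-1; (−1)^{1·1·6}·(+1)^1·(-1)^1 = -1.
v=17: a=17^1·(≡9), b=17^1·(≡6) mod 17; (9|17)=+1, (6|17)=-1; (−1)^{1·1·8}·(+1)^1·(-1)^1 = -1.
v=7: a=7^-2·(≡4), b=7^-2·(≡4) mod 7; (4|7)=+1, (4|7)=+1; (−1)^{-2·-2·3}·(+1)^-2·(+1)^-2 = +1.
v=5: a=5^2·(≡4), b=5^1·(≡2) mod 5; (4|5)=+1, (2|5)=-1; (−1)^{2·1·2}·(+1)^1·(-1)^2 = +1.
v=19: a=19^0·(≡15), b=19^1·(≡4) mod 19; (15|19)=-1, (4|19)=+1; (−1)^{0·1·9}·(-1)^1·(+1)^0 = -1.
v=∞: 221 > 0 and 41990 > 0  ⇒  (a,b)_∞ = +1.
Ram(221, 41990) = {2, 13, 17, 19}; no ℚ_2-point on the conic.

[2, 13, 17, 19]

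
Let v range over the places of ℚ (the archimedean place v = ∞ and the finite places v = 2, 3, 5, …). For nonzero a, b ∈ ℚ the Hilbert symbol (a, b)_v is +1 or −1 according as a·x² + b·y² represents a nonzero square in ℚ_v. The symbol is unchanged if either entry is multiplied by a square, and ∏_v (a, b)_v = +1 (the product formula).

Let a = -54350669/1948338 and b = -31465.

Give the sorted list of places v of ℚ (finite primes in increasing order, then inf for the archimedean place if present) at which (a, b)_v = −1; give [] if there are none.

(a, b) ≡ (-58, -31465) mod (ℚ^×)²; places V = {2, 3, 5, 7, 29, 31, 37, 47, ∞}.
(a,b)_∞: sgn(-58)=−, sgn(-31465)=−, so -1.
(a,b)_3: α=-2, u≡2; β=0, v≡2 (mod 3); (2|3)=-1, (2|3)=-1; sign (−1)^0·-1^0·-1^-2 = +1.
(a,b)_37: α=4, u≡36; β=0, v≡22 (mod 37); (36|37)=+1, (22|37)=-1; sign (−1)^0·+1^0·-1^4 = +1.
(a,b)_5: α=0, u≡2; β=1, v≡2 (mod 5); (2|5)=-1, (2|5)=-1; sign (−1)^0·-1^1·-1^0 = -1.
(a,b)_29: α=1, u≡11; β=1, v≡17 (mod 29); (11|29)=-1, (17|29)=-1; sign (−1)^0·-1^1·-1^1 = +1.
(a,b)_2: α=-1, β=0; u≡3, v≡7 (mod 8); ε(u)ε(v)=1·1, αω(v)=-1·0, βω(u)=0·1; sum ≡ 1  ⇒  -1.
(a,b)_7: α=-2, u≡6; β=1, v≡6 (mod 7); (6|7)=-1, (6|7)=-1; sign (−1)^0·-1^1·-1^-2 = -1.
(a,b)_31: α=0, u≡1; β=1, v≡8 (mod 31); (1|31)=+1, (8|31)=+1; sign (−1)^0·+1^1·+1^0 = +1.
(a,b)_47: α=-2, u≡18; β=0, v≡25 (mod 47); (18|47)=+1, (25|47)=+1; sign (−1)^0·+1^0·+1^-2 = +1.
Ram(-58, -31465) = {2, 5, 7, ∞}; no ℚ_2-point on the conic.

[2, 5, 7, inf]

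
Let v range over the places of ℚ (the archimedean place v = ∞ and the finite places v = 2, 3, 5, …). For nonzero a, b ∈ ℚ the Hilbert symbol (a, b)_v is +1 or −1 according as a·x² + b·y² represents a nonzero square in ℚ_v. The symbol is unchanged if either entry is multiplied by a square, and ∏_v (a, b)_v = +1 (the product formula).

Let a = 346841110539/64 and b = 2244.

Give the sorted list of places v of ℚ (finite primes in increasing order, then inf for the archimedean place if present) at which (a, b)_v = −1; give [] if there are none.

[11, 17]

Mod squares: a ≡ 51, b ≡ 561. Check v ∈ {∞, 2, 3, 7, 11, 17}.
v=2: v_2(a)=-6, v_2(b)=2; units ≡ 3, 1 (mod 8); ε·ε+αω+βω = 1·0+-6·0+2·1 ≡ 0  ⇒  (a,b)_2 = +1.
v=11: a=11^2·(≡6), b=11^1·(≡6) mod 11; (6|11)=-1, (6|11)=-1; (−1)^{2·1·5}·(-1)^1·(-1)^2 = -1.
v=∞: 51 > 0 and 561 > 0  ⇒  (a,b)_∞ = +1.
v=3: a=3^5·(≡2), b=3^1·(≡1) mod 3; (2|3)=-1, (1|3)=+1; (−1)^{5·1·1}·(-1)^1·(+1)^5 = +1.
v=7: a=7^4·(≡4), b=7^0·(≡4) mod 7; (4|7)=+1, (4|7)=+1; (−1)^{4·0·3}·(+1)^0·(+1)^4 = +1.
v=17: a=17^3·(≡7), b=17^1·(≡13) mod 17; (7|17)=-1, (13|17)=+1; (−1)^{3·1·8}·(-1)^1·(+1)^3 = -1.
(51, 561 / ℚ) ramifies at {11, 17}: a division algebra.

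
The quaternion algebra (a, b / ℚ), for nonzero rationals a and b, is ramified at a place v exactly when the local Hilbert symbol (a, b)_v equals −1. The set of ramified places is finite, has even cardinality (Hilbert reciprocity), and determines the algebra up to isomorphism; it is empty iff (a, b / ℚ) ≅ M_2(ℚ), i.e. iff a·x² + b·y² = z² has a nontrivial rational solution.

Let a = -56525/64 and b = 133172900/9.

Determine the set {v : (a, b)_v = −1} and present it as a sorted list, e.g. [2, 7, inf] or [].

[17, 19]

(a, b) ≡ (-2261, 3689) mod (ℚ^×)²; places V = {2, 3, 5, 7, 17, 19, 31, ∞}.
(a,b)_3: α=0, u≡1; β=-2, v≡2 (mod 3); (1|3)=+1, (2|3)=-1; sign (−1)^0·+1^-2·-1^0 = +1.
(a,b)_7: α=1, u≡3; β=1, v≡1 (mod 7); (3|7)=-1, (1|7)=+1; sign (−1)^1·-1^1·+1^1 = +1.
(a,b)_2: α=-6, β=2; u≡3, v≡1 (mod 8); ε(u)ε(v)=1·0, αω(v)=-6·0, βω(u)=2·1; sum ≡ 0  ⇒  +1.
(a,b)_∞: sgn(-2261)=−, sgn(3689)=+, so +1.
(a,b)_31: α=0, u≡25; β=1, v≡29 (mod 31); (25|31)=+1, (29|31)=-1; sign (−1)^0·+1^1·-1^0 = +1.
(a,b)_5: α=2, u≡1; β=2, v≡4 (mod 5); (1|5)=+1, (4|5)=+1; sign (−1)^0·+1^2·+1^2 = +1.
(a,b)_19: α=1, u≡12; β=2, v≡8 (mod 19); (12|19)=-1, (8|19)=-1; sign (−1)^0·-1^2·-1^1 = -1.
(a,b)_17: α=1, u≡11; β=1, v≡13 (mod 17); (11|17)=-1, (13|17)=+1; sign (−1)^0·-1^1·+1^1 = -1.
Ram(-2261, 3689) = {17, 19}; no ℚ_17-point on the conic.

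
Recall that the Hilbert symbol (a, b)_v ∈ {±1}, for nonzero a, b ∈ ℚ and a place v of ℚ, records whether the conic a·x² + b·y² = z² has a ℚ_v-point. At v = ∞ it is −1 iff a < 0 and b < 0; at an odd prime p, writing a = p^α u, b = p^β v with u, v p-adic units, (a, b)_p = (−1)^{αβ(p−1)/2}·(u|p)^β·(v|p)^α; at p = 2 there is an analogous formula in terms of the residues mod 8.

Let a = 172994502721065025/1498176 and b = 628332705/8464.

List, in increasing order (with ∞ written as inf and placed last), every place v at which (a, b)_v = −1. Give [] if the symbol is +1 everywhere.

[29, 37]

Mod squares: a ≡ 16185169, b ≡ 413105. Check v ∈ {∞, 2, 3, 5, 7, 11, 13, 17, 19, 23, 29, 31, 37}.
v=23: a=23^3·(≡3), b=23^-2·(≡9) mod 23; (3|23)=+1, (9|23)=+1; (−1)^{3·-2·11}·(+1)^-2·(+1)^3 = +1.
v=29: a=29^2·(≡17), b=29^1·(≡24) mod 29; (17|29)=-1, (24|29)=+1; (−1)^{2·1·14}·(-1)^1·(+1)^2 = -1.
v=7: a=7^1·(≡2), b=7^1·(≡3) mod 7; (2|7)=+1, (3|7)=-1; (−1)^{1·1·3}·(+1)^1·(-1)^1 = +1.
v=3: a=3^-4·(≡1), b=3^2·(≡2) mod 3; (1|3)=+1, (2|3)=-1; (−1)^{-4·2·1}·(+1)^2·(-1)^-4 = +1.
v=2: v_2(a)=-6, v_2(b)=-4; units ≡ 1, 1 (mod 8); ε·ε+αω+βω = 0·0+-6·0+-4·0 ≡ 0  ⇒  (a,b)_2 = +1.
v=19: a=19^1·(≡4), b=19^0·(≡5) mod 19; (4|19)=+1, (5|19)=+1; (−1)^{1·0·9}·(+1)^0·(+1)^1 = +1.
v=11: a=11^1·(≡2), b=11^1·(≡5) mod 11; (2|11)=-1, (5|11)=+1; (−1)^{1·1·5}·(-1)^1·(+1)^1 = +1.
v=31: a=31^2·(≡20), b=31^0·(≡29) mod 31; (20|31)=+1, (29|31)=-1; (−1)^{2·0·15}·(+1)^0·(-1)^2 = +1.
v=17: a=17^-2·(≡1), b=17^0·(≡14) mod 17; (1|17)=+1, (14|17)=-1; (−1)^{-2·0·8}·(+1)^0·(-1)^-2 = +1.
v=5: a=5^2·(≡1), b=5^1·(≡4) mod 5; (1|5)=+1, (4|5)=+1; (−1)^{2·1·2}·(+1)^1·(+1)^2 = +1.
v=13: a=13^1·(≡12), b=13^2·(≡10) mod 13; (12|13)=+1, (10|13)=+1; (−1)^{1·2·6}·(+1)^2·(+1)^1 = +1.
v=37: a=37^1·(≡6), b=37^1·(≡4) mod 37; (6|37)=-1, (4|37)=+1; (−1)^{1·1·18}·(-1)^1·(+1)^1 = -1.
v=∞: 16185169 > 0 and 413105 > 0  ⇒  (a,b)_∞ = +1.
Ram(16185169, 413105) = {29, 37}; no ℚ_29-point on the conic.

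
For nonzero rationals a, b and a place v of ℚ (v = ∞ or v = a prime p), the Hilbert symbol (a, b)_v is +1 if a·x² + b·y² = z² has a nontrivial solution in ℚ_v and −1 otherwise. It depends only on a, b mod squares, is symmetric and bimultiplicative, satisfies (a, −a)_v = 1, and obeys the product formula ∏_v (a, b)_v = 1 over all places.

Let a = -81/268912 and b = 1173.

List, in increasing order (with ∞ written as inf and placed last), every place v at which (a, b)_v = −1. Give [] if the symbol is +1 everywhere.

[3, 17]

(a, b) ≡ (-7, 1173) mod (ℚ^×)²; places V = {2, 3, 7, 17, 23, ∞}.
(a,b)_7: α=-5, u≡5; β=0, v≡4 (mod 7); (5|7)=-1, (4|7)=+1; sign (−1)^0·-1^0·+1^-5 = +1.
(a,b)_17: α=0, u≡12; β=1, v≡1 (mod 17); (12|17)=-1, (1|17)=+1; sign (−1)^0·-1^1·+1^0 = -1.
(a,b)_2: α=-4, β=0; u≡1, v≡5 (mod 8); ε(u)ε(v)=0·0, αω(v)=-4·1, βω(u)=0·0; sum ≡ 0  ⇒  +1.
(a,b)_3: α=4, u≡2; β=1, v≡1 (mod 3); (2|3)=-1, (1|3)=+1; sign (−1)^0·-1^1·+1^4 = -1.
(a,b)_23: α=0, u≡3; β=1, v≡5 (mod 23); (3|23)=+1, (5|23)=-1; sign (−1)^0·+1^1·-1^0 = +1.
(a,b)_∞: sgn(-7)=−, sgn(1173)=+, so +1.
Ram(-7, 1173) = {3, 17}; no ℚ_3-point on the conic.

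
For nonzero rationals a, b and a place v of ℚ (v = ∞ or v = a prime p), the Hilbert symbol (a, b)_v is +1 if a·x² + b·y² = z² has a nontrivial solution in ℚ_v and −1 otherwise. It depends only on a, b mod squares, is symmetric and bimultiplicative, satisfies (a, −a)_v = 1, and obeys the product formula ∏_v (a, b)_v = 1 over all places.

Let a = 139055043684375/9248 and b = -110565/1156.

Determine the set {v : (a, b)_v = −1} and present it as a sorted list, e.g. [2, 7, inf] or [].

(a, b) ≡ (910, -1365) mod (ℚ^×)²; places V = {2, 3, 5, 7, 13, 17, ∞}.
(a,b)_2: α=-5, β=-2; u≡7, v≡3 (mod 8); ε(u)ε(v)=1·1, αω(v)=-5·1, βω(u)=-2·0; sum ≡ 0  ⇒  +1.
(a,b)_17: α=-2, u≡8; β=-2, v≡5 (mod 17); (8|17)=+1, (5|17)=-1; sign (−1)^0·+1^-2·-1^-2 = +1.
(a,b)_∞: sgn(910)=+, sgn(-1365)=−, so +1.
(a,b)_7: α=3, u≡2; β=1, v≡4 (mod 7); (2|7)=+1, (4|7)=+1; sign (−1)^1·+1^1·+1^3 = -1.
(a,b)_3: α=10, u≡1; β=5, v≡1 (mod 3); (1|3)=+1, (1|3)=+1; sign (−1)^0·+1^5·+1^10 = +1.
(a,b)_13: α=3, u≡2; β=1, v≡3 (mod 13); (2|13)=-1, (3|13)=+1; sign (−1)^0·-1^1·+1^3 = -1.
(a,b)_5: α=5, u≡3; β=1, v≡2 (mod 5); (3|5)=-1, (2|5)=-1; sign (−1)^0·-1^1·-1^5 = +1.
|Ram(910, -1365)| = 2, even; anisotropic at {7, 13}.

[7, 13]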